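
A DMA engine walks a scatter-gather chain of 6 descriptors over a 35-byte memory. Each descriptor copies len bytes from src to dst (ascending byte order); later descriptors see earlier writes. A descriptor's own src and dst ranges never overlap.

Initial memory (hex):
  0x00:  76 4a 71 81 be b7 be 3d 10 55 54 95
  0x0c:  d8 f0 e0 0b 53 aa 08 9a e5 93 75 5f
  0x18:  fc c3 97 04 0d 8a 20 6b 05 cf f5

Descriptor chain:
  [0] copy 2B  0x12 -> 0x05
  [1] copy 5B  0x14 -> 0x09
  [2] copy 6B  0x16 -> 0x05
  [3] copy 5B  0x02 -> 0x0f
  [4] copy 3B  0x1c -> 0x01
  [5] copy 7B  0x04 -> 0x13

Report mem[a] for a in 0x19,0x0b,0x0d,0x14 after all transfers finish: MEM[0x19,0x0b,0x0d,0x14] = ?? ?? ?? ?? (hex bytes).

#0 dst[0x05+2] := {0x08,0x9a}
#1 dst[0x09+5] := {0xe5,0x93,0x75,0x5f,0xfc}
#2 dst[0x05+6] := {0x75,0x5f,0xfc,0xc3,0x97,0x04}
#3 dst[0x0f+5] := {0x71,0x81,0xbe,0x75,0x5f}
#4 dst[0x01+3] := {0x0d,0x8a,0x20}
#5 dst[0x13+7] := {0xbe,0x75,0x5f,0xfc,0xc3,0x97,0x04}
query mem[0x19]=0x04, mem[0x0b]=0x75, mem[0x0d]=0xfc, mem[0x14]=0x75

MEM[0x19,0x0b,0x0d,0x14] = 04 75 fc 75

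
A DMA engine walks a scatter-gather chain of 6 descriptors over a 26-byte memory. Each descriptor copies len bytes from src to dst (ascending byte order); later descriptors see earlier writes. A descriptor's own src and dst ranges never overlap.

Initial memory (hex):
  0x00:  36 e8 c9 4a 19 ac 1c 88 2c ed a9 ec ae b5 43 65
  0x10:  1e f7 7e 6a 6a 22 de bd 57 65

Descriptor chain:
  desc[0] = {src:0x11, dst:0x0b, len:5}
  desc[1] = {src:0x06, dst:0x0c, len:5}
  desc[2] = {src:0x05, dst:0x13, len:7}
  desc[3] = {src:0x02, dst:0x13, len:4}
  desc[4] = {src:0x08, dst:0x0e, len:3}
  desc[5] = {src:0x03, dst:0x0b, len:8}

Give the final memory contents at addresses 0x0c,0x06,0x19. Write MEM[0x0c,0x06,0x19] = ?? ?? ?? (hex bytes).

MEM[0x0c,0x06,0x19] = 19 1c f7

D0: mem[0x0b..0x0f] <- [f7 7e 6a 6a 22]
D1: mem[0x0c..0x10] <- [1c 88 2c ed a9]
D2: mem[0x13..0x19] <- [ac 1c 88 2c ed a9 f7]
D3: mem[0x13..0x16] <- [c9 4a 19 ac]
D4: mem[0x0e..0x10] <- [2c ed a9]
D5: mem[0x0b..0x12] <- [4a 19 ac 1c 88 2c ed a9]
query mem[0x0c]=0x19, mem[0x06]=0x1c, mem[0x19]=0xf7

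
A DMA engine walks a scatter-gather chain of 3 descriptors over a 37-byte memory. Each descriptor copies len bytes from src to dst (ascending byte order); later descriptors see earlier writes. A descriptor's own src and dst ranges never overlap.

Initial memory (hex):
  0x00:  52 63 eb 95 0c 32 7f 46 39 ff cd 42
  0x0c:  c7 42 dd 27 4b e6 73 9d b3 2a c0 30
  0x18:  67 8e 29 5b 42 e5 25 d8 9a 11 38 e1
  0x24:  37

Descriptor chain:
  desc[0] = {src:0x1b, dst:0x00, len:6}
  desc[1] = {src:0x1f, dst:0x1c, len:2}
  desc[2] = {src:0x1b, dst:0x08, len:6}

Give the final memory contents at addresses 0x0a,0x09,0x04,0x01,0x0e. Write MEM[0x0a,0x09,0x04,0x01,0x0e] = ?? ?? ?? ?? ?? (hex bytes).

  after D0: wrote 6B at 0x00 = 5b42e525d89a
  after D1: wrote 2B at 0x1c = d89a
  after D2: wrote 6B at 0x08 = 5bd89a25d89a
query mem[0x0a]=0x9a, mem[0x09]=0xd8, mem[0x04]=0xd8, mem[0x01]=0x42, mem[0x0e]=0xdd

MEM[0x0a,0x09,0x04,0x01,0x0e] = 9a d8 d8 42 dd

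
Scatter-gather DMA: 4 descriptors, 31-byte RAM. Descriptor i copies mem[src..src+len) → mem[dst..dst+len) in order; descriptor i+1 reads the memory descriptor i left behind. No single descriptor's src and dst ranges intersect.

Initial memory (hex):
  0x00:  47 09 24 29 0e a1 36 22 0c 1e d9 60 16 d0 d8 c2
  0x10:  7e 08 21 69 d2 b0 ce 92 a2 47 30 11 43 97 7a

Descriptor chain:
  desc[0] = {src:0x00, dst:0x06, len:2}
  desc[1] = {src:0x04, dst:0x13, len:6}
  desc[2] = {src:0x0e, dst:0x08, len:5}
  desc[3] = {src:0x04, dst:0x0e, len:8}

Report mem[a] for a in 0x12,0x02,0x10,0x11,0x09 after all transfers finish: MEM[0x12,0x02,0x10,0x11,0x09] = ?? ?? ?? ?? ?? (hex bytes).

[0] 0x00->0x06 len=2 : 47 09
[1] 0x04->0x13 len=6 : 0e a1 47 09 0c 1e
[2] 0x0e->0x08 len=5 : d8 c2 7e 08 21
[3] 0x04->0x0e len=8 : 0e a1 47 09 d8 c2 7e 08
query mem[0x12]=0xd8, mem[0x02]=0x24, mem[0x10]=0x47, mem[0x11]=0x09, mem[0x09]=0xc2

MEM[0x12,0x02,0x10,0x11,0x09] = d8 24 47 09 c2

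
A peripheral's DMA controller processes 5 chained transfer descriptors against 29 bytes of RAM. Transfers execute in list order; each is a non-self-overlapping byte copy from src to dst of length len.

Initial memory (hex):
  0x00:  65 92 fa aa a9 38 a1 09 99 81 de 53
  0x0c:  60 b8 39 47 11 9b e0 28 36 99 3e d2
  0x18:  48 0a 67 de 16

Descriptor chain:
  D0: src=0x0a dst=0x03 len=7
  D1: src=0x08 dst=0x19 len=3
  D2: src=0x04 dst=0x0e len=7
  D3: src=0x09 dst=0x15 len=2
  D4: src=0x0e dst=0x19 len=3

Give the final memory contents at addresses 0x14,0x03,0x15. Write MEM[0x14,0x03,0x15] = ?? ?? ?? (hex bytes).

MEM[0x14,0x03,0x15] = de de 11

  after D0: wrote 7B at 0x03 = de5360b8394711
  after D1: wrote 3B at 0x19 = 4711de
  after D2: wrote 7B at 0x0e = 5360b8394711de
  after D3: wrote 2B at 0x15 = 11de
  after D4: wrote 3B at 0x19 = 5360b8
query mem[0x14]=0xde, mem[0x03]=0xde, mem[0x15]=0x11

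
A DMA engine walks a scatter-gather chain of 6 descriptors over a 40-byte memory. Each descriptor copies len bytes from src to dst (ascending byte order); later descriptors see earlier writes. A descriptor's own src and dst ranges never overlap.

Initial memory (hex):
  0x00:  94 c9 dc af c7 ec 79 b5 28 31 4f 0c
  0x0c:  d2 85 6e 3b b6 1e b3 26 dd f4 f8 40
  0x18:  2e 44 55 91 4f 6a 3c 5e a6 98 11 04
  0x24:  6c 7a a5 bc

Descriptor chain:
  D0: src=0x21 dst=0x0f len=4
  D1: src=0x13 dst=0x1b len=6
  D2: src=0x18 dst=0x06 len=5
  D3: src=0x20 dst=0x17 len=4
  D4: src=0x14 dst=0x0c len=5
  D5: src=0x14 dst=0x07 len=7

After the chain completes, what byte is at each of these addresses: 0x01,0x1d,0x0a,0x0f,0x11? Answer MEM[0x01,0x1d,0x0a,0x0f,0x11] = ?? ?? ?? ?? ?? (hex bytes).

D0: mem[0x0f..0x12] <- [98 11 04 6c]
D1: mem[0x1b..0x20] <- [26 dd f4 f8 40 2e]
D2: mem[0x06..0x0a] <- [2e 44 55 26 dd]
D3: mem[0x17..0x1a] <- [2e 98 11 04]
D4: mem[0x0c..0x10] <- [dd f4 f8 2e 98]
D5: mem[0x07..0x0d] <- [dd f4 f8 2e 98 11 04]
query mem[0x01]=0xc9, mem[0x1d]=0xf4, mem[0x0a]=0x2e, mem[0x0f]=0x2e, mem[0x11]=0x04

MEM[0x01,0x1d,0x0a,0x0f,0x11] = c9 f4 2e 2e 04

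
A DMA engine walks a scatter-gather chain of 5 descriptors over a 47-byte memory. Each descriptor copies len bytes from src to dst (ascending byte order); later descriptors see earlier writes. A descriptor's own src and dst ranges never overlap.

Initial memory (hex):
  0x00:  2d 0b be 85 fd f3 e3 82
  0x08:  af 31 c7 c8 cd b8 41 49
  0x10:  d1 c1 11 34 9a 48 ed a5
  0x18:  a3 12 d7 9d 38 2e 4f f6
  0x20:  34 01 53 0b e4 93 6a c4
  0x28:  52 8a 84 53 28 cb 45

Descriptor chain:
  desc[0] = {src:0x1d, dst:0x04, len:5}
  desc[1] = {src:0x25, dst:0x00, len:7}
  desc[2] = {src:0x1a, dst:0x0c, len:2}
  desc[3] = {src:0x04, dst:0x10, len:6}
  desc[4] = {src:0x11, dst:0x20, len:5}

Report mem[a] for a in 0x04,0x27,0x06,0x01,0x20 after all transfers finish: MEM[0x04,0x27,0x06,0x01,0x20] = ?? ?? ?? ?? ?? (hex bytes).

  after D0: wrote 5B at 0x04 = 2e4ff63401
  after D1: wrote 7B at 0x00 = 936ac4528a8453
  after D2: wrote 2B at 0x0c = d79d
  after D3: wrote 6B at 0x10 = 8a8453340131
  after D4: wrote 5B at 0x20 = 8453340131
query mem[0x04]=0x8a, mem[0x27]=0xc4, mem[0x06]=0x53, mem[0x01]=0x6a, mem[0x20]=0x84

MEM[0x04,0x27,0x06,0x01,0x20] = 8a c4 53 6a 84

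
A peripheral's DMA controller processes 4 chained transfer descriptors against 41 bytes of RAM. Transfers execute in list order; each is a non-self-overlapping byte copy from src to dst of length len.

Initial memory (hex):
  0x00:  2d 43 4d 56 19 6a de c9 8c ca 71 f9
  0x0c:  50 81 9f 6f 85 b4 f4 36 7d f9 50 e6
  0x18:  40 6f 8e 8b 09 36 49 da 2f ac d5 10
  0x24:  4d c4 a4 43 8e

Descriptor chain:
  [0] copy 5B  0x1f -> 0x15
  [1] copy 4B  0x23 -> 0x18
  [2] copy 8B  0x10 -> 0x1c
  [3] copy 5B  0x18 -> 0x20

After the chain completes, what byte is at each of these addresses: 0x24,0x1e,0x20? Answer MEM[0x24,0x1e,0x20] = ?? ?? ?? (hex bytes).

MEM[0x24,0x1e,0x20] = 85 f4 10

D0: mem[0x15..0x19] <- [da 2f ac d5 10]
D1: mem[0x18..0x1b] <- [10 4d c4 a4]
D2: mem[0x1c..0x23] <- [85 b4 f4 36 7d da 2f ac]
D3: mem[0x20..0x24] <- [10 4d c4 a4 85]
query mem[0x24]=0x85, mem[0x1e]=0xf4, mem[0x20]=0x10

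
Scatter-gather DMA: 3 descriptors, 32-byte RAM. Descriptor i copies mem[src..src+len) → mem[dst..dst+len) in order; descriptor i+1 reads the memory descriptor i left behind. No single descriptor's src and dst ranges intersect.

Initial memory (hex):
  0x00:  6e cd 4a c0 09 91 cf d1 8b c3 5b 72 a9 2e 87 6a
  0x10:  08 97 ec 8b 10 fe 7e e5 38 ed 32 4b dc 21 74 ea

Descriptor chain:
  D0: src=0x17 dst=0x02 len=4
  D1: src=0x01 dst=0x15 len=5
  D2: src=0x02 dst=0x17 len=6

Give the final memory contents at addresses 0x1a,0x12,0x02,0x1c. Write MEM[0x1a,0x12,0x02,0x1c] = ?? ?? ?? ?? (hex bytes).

[0] 0x17->0x02 len=4 : e5 38 ed 32
[1] 0x01->0x15 len=5 : cd e5 38 ed 32
[2] 0x02->0x17 len=6 : e5 38 ed 32 cf d1
query mem[0x1a]=0x32, mem[0x12]=0xec, mem[0x02]=0xe5, mem[0x1c]=0xd1

MEM[0x1a,0x12,0x02,0x1c] = 32 ec e5 d1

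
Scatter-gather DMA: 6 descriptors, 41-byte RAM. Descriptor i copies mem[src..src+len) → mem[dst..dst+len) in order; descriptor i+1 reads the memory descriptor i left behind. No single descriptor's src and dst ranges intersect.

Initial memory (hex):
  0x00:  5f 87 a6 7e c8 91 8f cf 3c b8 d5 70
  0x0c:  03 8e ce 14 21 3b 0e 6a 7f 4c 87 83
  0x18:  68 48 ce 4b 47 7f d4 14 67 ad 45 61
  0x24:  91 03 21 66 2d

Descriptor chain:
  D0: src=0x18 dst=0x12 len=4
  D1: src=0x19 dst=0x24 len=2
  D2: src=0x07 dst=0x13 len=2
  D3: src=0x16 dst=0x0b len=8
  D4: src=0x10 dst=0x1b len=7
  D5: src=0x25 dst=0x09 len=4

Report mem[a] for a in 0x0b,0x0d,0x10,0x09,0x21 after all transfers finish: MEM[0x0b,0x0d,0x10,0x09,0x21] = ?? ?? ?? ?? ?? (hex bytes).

D0: mem[0x12..0x15] <- [68 48 ce 4b]
D1: mem[0x24..0x25] <- [48 ce]
D2: mem[0x13..0x14] <- [cf 3c]
D3: mem[0x0b..0x12] <- [87 83 68 48 ce 4b 47 7f]
D4: mem[0x1b..0x21] <- [4b 47 7f cf 3c 4b 87]
D5: mem[0x09..0x0c] <- [ce 21 66 2d]
query mem[0x0b]=0x66, mem[0x0d]=0x68, mem[0x10]=0x4b, mem[0x09]=0xce, mem[0x21]=0x87

MEM[0x0b,0x0d,0x10,0x09,0x21] = 66 68 4b ce 87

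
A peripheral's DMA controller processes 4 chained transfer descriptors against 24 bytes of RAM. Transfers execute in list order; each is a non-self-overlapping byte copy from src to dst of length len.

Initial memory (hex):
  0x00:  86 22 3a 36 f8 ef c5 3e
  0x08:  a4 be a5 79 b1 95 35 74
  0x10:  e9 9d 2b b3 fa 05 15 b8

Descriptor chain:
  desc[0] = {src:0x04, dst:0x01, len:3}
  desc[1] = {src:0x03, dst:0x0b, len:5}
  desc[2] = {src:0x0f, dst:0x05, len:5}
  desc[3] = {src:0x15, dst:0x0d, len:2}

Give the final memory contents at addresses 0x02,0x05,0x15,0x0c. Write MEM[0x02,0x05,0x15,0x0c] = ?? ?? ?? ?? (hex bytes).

MEM[0x02,0x05,0x15,0x0c] = ef 3e 05 f8

#0 dst[0x01+3] := {0xf8,0xef,0xc5}
#1 dst[0x0b+5] := {0xc5,0xf8,0xef,0xc5,0x3e}
#2 dst[0x05+5] := {0x3e,0xe9,0x9d,0x2b,0xb3}
#3 dst[0x0d+2] := {0x05,0x15}
query mem[0x02]=0xef, mem[0x05]=0x3e, mem[0x15]=0x05, mem[0x0c]=0xf8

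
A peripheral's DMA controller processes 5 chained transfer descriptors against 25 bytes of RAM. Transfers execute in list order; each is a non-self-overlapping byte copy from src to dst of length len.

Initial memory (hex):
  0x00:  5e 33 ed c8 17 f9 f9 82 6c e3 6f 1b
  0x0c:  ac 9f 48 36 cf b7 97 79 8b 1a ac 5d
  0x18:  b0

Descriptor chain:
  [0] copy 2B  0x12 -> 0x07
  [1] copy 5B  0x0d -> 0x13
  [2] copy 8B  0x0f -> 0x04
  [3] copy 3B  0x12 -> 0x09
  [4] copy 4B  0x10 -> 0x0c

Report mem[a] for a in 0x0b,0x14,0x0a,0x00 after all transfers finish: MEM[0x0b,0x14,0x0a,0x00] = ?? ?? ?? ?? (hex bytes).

MEM[0x0b,0x14,0x0a,0x00] = 48 48 9f 5e

#0 dst[0x07+2] := {0x97,0x79}
#1 dst[0x13+5] := {0x9f,0x48,0x36,0xcf,0xb7}
#2 dst[0x04+8] := {0x36,0xcf,0xb7,0x97,0x9f,0x48,0x36,0xcf}
#3 dst[0x09+3] := {0x97,0x9f,0x48}
#4 dst[0x0c+4] := {0xcf,0xb7,0x97,0x9f}
query mem[0x0b]=0x48, mem[0x14]=0x48, mem[0x0a]=0x9f, mem[0x00]=0x5e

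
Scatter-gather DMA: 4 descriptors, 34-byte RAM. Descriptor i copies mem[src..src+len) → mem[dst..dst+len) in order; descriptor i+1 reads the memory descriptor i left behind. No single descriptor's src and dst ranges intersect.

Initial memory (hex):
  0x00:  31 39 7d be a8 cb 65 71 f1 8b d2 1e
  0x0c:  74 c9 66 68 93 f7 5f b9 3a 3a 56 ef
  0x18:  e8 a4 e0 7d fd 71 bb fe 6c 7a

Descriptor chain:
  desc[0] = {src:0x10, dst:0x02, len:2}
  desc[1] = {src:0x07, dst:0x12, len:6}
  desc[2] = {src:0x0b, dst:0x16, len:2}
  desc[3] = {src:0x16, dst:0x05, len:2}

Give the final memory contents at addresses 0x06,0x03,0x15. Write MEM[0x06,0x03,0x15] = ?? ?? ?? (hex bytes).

  after D0: wrote 2B at 0x02 = 93f7
  after D1: wrote 6B at 0x12 = 71f18bd21e74
  after D2: wrote 2B at 0x16 = 1e74
  after D3: wrote 2B at 0x05 = 1e74
query mem[0x06]=0x74, mem[0x03]=0xf7, mem[0x15]=0xd2

MEM[0x06,0x03,0x15] = 74 f7 d2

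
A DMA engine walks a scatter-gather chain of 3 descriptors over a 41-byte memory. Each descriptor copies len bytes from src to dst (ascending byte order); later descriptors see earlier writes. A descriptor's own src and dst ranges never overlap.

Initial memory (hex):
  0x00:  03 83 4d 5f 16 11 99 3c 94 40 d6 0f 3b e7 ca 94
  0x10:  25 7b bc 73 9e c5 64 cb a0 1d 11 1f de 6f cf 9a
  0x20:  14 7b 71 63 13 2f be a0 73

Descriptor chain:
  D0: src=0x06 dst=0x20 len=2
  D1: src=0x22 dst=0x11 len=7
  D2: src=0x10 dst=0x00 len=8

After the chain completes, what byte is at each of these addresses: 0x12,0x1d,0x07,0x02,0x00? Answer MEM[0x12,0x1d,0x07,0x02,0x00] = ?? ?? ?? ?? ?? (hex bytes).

MEM[0x12,0x1d,0x07,0x02,0x00] = 63 6f 73 63 25

[0] 0x06->0x20 len=2 : 99 3c
[1] 0x22->0x11 len=7 : 71 63 13 2f be a0 73
[2] 0x10->0x00 len=8 : 25 71 63 13 2f be a0 73
query mem[0x12]=0x63, mem[0x1d]=0x6f, mem[0x07]=0x73, mem[0x02]=0x63, mem[0x00]=0x25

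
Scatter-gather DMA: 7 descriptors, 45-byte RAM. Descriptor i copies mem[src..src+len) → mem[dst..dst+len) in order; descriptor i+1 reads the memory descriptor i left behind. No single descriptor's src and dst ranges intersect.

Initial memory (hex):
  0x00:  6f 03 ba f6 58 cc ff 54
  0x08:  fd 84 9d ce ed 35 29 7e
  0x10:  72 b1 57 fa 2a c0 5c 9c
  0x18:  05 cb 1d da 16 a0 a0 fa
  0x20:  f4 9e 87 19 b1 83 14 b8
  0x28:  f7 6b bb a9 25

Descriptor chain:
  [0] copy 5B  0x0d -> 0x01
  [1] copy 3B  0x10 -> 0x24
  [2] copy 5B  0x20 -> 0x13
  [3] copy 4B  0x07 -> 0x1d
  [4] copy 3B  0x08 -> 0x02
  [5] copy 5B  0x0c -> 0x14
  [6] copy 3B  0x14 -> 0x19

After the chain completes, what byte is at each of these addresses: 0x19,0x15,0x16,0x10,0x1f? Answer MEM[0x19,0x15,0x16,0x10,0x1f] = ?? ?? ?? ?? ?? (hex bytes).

MEM[0x19,0x15,0x16,0x10,0x1f] = ed 35 29 72 84

  after D0: wrote 5B at 0x01 = 35297e72b1
  after D1: wrote 3B at 0x24 = 72b157
  after D2: wrote 5B at 0x13 = f49e871972
  after D3: wrote 4B at 0x1d = 54fd849d
  after D4: wrote 3B at 0x02 = fd849d
  after D5: wrote 5B at 0x14 = ed35297e72
  after D6: wrote 3B at 0x19 = ed3529
query mem[0x19]=0xed, mem[0x15]=0x35, mem[0x16]=0x29, mem[0x10]=0x72, mem[0x1f]=0x84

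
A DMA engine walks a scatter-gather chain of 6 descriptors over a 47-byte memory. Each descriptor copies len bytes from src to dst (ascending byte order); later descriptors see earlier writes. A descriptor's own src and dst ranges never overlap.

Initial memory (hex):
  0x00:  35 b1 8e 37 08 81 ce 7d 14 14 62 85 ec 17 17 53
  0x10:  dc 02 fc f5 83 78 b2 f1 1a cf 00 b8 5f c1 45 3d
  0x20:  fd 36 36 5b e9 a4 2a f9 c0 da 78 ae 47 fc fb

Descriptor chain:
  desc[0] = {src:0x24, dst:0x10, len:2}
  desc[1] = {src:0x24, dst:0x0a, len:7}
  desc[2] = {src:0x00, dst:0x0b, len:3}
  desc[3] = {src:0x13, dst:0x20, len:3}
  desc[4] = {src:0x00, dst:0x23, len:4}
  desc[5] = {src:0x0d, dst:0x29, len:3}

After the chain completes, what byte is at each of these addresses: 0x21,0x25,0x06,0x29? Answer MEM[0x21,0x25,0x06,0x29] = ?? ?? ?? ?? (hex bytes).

  after D0: wrote 2B at 0x10 = e9a4
  after D1: wrote 7B at 0x0a = e9a42af9c0da78
  after D2: wrote 3B at 0x0b = 35b18e
  after D3: wrote 3B at 0x20 = f58378
  after D4: wrote 4B at 0x23 = 35b18e37
  after D5: wrote 3B at 0x29 = 8ec0da
query mem[0x21]=0x83, mem[0x25]=0x8e, mem[0x06]=0xce, mem[0x29]=0x8e

MEM[0x21,0x25,0x06,0x29] = 83 8e ce 8e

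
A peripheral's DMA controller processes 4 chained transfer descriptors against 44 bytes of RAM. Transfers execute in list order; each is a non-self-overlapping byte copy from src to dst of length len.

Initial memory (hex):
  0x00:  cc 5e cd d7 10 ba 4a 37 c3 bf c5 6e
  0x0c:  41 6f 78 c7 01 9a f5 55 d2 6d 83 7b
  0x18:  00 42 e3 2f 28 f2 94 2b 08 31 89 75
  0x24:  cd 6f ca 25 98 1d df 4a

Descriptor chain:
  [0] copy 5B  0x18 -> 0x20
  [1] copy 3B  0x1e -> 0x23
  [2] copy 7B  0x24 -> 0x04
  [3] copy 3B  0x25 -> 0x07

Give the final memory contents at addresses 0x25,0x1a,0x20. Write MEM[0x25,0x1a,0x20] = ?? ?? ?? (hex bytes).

  after D0: wrote 5B at 0x20 = 0042e32f28
  after D1: wrote 3B at 0x23 = 942b00
  after D2: wrote 7B at 0x04 = 2b00ca25981ddf
  after D3: wrote 3B at 0x07 = 00ca25
query mem[0x25]=0x00, mem[0x1a]=0xe3, mem[0x20]=0x00

MEM[0x25,0x1a,0x20] = 00 e3 00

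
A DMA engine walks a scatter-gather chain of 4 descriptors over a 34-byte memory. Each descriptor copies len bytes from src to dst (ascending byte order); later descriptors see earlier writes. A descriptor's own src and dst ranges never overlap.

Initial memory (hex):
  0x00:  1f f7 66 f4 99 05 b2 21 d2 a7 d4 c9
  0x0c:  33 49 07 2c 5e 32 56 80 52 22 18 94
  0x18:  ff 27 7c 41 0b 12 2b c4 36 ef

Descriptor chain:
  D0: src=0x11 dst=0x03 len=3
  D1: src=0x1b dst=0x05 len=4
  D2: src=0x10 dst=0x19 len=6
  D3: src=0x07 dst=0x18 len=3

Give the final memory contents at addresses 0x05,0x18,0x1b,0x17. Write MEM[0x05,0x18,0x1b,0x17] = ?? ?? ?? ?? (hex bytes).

MEM[0x05,0x18,0x1b,0x17] = 41 12 56 94

  after D0: wrote 3B at 0x03 = 325680
  after D1: wrote 4B at 0x05 = 410b122b
  after D2: wrote 6B at 0x19 = 5e3256805222
  after D3: wrote 3B at 0x18 = 122ba7
query mem[0x05]=0x41, mem[0x18]=0x12, mem[0x1b]=0x56, mem[0x17]=0x94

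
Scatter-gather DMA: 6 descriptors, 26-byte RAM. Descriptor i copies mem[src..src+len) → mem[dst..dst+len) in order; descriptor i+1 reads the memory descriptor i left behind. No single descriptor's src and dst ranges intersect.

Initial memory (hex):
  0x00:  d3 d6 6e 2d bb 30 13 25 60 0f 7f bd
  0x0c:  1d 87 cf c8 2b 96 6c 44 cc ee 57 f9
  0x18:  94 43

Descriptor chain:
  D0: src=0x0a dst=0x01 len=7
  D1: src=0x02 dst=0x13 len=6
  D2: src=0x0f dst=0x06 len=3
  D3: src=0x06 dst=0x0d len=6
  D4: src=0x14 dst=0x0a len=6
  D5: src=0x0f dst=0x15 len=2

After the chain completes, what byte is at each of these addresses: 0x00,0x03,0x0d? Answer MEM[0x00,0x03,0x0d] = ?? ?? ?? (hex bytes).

  after D0: wrote 7B at 0x01 = 7fbd1d87cfc82b
  after D1: wrote 6B at 0x13 = bd1d87cfc82b
  after D2: wrote 3B at 0x06 = c82b96
  after D3: wrote 6B at 0x0d = c82b960f7fbd
  after D4: wrote 6B at 0x0a = 1d87cfc82b43
  after D5: wrote 2B at 0x15 = 430f
query mem[0x00]=0xd3, mem[0x03]=0x1d, mem[0x0d]=0xc8

MEM[0x00,0x03,0x0d] = d3 1d c8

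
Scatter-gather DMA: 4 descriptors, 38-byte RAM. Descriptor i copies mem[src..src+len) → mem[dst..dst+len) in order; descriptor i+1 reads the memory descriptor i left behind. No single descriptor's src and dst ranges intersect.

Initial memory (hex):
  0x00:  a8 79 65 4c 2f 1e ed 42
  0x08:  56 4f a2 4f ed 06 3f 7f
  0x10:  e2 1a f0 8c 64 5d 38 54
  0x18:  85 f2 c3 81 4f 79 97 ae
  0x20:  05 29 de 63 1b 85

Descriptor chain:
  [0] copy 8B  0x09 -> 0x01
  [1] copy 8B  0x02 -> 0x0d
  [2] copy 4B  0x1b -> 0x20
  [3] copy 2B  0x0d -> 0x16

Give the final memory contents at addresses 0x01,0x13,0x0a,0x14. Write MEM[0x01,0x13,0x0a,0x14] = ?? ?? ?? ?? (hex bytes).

MEM[0x01,0x13,0x0a,0x14] = 4f e2 a2 4f

#0 dst[0x01+8] := {0x4f,0xa2,0x4f,0xed,0x06,0x3f,0x7f,0xe2}
#1 dst[0x0d+8] := {0xa2,0x4f,0xed,0x06,0x3f,0x7f,0xe2,0x4f}
#2 dst[0x20+4] := {0x81,0x4f,0x79,0x97}
#3 dst[0x16+2] := {0xa2,0x4f}
query mem[0x01]=0x4f, mem[0x13]=0xe2, mem[0x0a]=0xa2, mem[0x14]=0x4f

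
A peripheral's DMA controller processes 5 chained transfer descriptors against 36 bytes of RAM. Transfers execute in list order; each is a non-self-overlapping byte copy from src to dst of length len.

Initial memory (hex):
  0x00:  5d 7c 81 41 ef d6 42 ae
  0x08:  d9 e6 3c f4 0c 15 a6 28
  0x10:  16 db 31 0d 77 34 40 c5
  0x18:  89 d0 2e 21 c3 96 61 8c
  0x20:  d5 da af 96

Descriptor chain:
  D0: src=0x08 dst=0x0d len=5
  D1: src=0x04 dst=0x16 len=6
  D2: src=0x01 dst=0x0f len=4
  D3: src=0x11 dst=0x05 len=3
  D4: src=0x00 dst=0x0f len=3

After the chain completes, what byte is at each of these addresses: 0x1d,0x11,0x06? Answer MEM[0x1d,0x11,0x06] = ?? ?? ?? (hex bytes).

[0] 0x08->0x0d len=5 : d9 e6 3c f4 0c
[1] 0x04->0x16 len=6 : ef d6 42 ae d9 e6
[2] 0x01->0x0f len=4 : 7c 81 41 ef
[3] 0x11->0x05 len=3 : 41 ef 0d
[4] 0x00->0x0f len=3 : 5d 7c 81
query mem[0x1d]=0x96, mem[0x11]=0x81, mem[0x06]=0xef

MEM[0x1d,0x11,0x06] = 96 81 ef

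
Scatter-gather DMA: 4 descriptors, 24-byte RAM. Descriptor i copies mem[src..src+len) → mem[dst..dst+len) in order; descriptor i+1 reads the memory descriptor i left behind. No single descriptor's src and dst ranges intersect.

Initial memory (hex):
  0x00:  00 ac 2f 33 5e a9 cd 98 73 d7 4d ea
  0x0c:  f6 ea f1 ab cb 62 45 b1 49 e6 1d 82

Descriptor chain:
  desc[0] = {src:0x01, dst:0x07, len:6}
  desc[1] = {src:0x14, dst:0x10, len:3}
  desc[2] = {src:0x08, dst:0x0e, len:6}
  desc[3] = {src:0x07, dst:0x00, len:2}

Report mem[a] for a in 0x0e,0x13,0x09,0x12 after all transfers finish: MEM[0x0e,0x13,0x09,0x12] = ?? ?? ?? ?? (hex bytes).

[0] 0x01->0x07 len=6 : ac 2f 33 5e a9 cd
[1] 0x14->0x10 len=3 : 49 e6 1d
[2] 0x08->0x0e len=6 : 2f 33 5e a9 cd ea
[3] 0x07->0x00 len=2 : ac 2f
query mem[0x0e]=0x2f, mem[0x13]=0xea, mem[0x09]=0x33, mem[0x12]=0xcd

MEM[0x0e,0x13,0x09,0x12] = 2f ea 33 cd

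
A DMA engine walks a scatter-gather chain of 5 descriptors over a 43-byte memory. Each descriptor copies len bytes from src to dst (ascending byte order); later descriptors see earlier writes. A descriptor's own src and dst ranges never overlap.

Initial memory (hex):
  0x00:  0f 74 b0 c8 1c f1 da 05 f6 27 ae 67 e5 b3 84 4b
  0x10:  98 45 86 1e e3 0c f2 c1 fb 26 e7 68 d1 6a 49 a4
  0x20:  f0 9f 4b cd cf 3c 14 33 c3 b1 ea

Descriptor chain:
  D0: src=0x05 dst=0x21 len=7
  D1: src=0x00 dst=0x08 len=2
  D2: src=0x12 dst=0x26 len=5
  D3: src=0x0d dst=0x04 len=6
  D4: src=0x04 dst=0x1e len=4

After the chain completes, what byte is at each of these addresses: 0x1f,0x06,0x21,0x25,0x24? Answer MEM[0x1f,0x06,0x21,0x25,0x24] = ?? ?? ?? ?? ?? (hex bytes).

MEM[0x1f,0x06,0x21,0x25,0x24] = 84 4b 98 27 f6

[0] 0x05->0x21 len=7 : f1 da 05 f6 27 ae 67
[1] 0x00->0x08 len=2 : 0f 74
[2] 0x12->0x26 len=5 : 86 1e e3 0c f2
[3] 0x0d->0x04 len=6 : b3 84 4b 98 45 86
[4] 0x04->0x1e len=4 : b3 84 4b 98
query mem[0x1f]=0x84, mem[0x06]=0x4b, mem[0x21]=0x98, mem[0x25]=0x27, mem[0x24]=0xf6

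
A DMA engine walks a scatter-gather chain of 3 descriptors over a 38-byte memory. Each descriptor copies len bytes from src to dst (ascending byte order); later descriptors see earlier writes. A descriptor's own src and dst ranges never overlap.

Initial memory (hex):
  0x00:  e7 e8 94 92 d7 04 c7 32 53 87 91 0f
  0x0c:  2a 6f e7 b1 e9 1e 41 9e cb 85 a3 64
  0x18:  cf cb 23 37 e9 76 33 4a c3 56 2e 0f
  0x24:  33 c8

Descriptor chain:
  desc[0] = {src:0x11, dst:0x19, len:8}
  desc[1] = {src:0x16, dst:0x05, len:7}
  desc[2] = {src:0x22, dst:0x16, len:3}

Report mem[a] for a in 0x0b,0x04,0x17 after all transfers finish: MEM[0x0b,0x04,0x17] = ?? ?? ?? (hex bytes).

D0: mem[0x19..0x20] <- [1e 41 9e cb 85 a3 64 cf]
D1: mem[0x05..0x0b] <- [a3 64 cf 1e 41 9e cb]
D2: mem[0x16..0x18] <- [2e 0f 33]
query mem[0x0b]=0xcb, mem[0x04]=0xd7, mem[0x17]=0x0f

MEM[0x0b,0x04,0x17] = cb d7 0f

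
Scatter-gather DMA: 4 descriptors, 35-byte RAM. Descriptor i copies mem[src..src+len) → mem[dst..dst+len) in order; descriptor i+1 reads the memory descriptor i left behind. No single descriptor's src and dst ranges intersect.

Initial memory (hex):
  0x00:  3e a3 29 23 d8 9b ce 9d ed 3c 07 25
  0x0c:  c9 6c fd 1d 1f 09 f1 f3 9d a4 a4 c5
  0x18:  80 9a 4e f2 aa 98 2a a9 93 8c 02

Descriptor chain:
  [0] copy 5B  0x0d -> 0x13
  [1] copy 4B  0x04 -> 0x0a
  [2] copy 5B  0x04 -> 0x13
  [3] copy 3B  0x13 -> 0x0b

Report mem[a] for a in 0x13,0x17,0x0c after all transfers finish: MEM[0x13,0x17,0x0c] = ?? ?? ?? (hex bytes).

MEM[0x13,0x17,0x0c] = d8 ed 9b

D0: mem[0x13..0x17] <- [6c fd 1d 1f 09]
D1: mem[0x0a..0x0d] <- [d8 9b ce 9d]
D2: mem[0x13..0x17] <- [d8 9b ce 9d ed]
D3: mem[0x0b..0x0d] <- [d8 9b ce]
query mem[0x13]=0xd8, mem[0x17]=0xed, mem[0x0c]=0x9b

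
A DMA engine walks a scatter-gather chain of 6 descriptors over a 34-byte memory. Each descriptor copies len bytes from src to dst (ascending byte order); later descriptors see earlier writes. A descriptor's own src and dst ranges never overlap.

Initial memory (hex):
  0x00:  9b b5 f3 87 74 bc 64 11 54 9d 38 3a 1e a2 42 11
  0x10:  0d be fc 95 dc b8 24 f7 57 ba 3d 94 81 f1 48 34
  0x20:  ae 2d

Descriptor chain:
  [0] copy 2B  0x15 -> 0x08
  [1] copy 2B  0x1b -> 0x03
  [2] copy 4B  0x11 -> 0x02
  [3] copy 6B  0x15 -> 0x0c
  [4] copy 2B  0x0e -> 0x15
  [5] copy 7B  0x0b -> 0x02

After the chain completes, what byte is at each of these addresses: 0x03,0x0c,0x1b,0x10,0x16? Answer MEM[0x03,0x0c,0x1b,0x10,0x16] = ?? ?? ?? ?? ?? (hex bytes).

MEM[0x03,0x0c,0x1b,0x10,0x16] = b8 b8 94 ba 57

D0: mem[0x08..0x09] <- [b8 24]
D1: mem[0x03..0x04] <- [94 81]
D2: mem[0x02..0x05] <- [be fc 95 dc]
D3: mem[0x0c..0x11] <- [b8 24 f7 57 ba 3d]
D4: mem[0x15..0x16] <- [f7 57]
D5: mem[0x02..0x08] <- [3a b8 24 f7 57 ba 3d]
query mem[0x03]=0xb8, mem[0x0c]=0xb8, mem[0x1b]=0x94, mem[0x10]=0xba, mem[0x16]=0x57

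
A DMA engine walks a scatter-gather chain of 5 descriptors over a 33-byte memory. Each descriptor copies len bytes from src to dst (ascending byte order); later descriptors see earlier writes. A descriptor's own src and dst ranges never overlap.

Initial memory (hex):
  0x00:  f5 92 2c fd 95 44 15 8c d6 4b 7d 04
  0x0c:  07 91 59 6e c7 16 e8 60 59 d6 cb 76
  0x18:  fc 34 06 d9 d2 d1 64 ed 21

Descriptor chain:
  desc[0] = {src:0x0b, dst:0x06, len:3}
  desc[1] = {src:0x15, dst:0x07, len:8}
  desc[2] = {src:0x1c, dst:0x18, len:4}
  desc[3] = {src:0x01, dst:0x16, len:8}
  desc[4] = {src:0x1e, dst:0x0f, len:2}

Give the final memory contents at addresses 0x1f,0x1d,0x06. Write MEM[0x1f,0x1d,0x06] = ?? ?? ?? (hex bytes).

[0] 0x0b->0x06 len=3 : 04 07 91
[1] 0x15->0x07 len=8 : d6 cb 76 fc 34 06 d9 d2
[2] 0x1c->0x18 len=4 : d2 d1 64 ed
[3] 0x01->0x16 len=8 : 92 2c fd 95 44 04 d6 cb
[4] 0x1e->0x0f len=2 : 64 ed
query mem[0x1f]=0xed, mem[0x1d]=0xcb, mem[0x06]=0x04

MEM[0x1f,0x1d,0x06] = ed cb 04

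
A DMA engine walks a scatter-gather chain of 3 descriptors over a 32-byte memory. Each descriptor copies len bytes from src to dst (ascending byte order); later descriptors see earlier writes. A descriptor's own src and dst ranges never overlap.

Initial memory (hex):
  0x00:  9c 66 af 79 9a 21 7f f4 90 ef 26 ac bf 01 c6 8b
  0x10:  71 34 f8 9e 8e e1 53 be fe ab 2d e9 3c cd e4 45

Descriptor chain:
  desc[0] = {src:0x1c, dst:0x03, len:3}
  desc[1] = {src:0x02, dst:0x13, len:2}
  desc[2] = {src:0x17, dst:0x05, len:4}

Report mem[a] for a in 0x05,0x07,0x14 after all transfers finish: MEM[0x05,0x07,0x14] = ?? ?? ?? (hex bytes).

MEM[0x05,0x07,0x14] = be ab 3c

  after D0: wrote 3B at 0x03 = 3ccde4
  after D1: wrote 2B at 0x13 = af3c
  after D2: wrote 4B at 0x05 = befeab2d
query mem[0x05]=0xbe, mem[0x07]=0xab, mem[0x14]=0x3c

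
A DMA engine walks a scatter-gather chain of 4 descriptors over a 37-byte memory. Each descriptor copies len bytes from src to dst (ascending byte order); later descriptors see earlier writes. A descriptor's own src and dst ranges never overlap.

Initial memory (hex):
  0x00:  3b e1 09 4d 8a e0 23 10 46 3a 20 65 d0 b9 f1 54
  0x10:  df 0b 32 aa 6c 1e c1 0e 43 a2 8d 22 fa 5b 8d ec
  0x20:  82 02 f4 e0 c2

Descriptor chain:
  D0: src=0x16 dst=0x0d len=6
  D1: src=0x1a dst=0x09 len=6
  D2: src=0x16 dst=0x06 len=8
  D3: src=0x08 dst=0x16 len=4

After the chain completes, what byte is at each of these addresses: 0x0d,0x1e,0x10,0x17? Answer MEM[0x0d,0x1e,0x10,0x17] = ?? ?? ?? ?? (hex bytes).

MEM[0x0d,0x1e,0x10,0x17] = 5b 8d a2 a2

#0 dst[0x0d+6] := {0xc1,0x0e,0x43,0xa2,0x8d,0x22}
#1 dst[0x09+6] := {0x8d,0x22,0xfa,0x5b,0x8d,0xec}
#2 dst[0x06+8] := {0xc1,0x0e,0x43,0xa2,0x8d,0x22,0xfa,0x5b}
#3 dst[0x16+4] := {0x43,0xa2,0x8d,0x22}
query mem[0x0d]=0x5b, mem[0x1e]=0x8d, mem[0x10]=0xa2, mem[0x17]=0xa2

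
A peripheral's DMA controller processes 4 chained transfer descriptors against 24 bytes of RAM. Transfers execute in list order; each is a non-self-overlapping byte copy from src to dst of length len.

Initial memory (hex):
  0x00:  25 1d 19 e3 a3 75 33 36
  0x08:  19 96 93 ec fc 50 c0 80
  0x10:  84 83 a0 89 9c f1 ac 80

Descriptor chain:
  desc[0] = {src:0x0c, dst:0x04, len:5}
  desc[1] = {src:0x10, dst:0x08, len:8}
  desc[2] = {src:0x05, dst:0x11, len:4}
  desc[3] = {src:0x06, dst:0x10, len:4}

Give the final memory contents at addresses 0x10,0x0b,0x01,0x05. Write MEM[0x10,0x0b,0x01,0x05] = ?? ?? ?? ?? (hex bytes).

[0] 0x0c->0x04 len=5 : fc 50 c0 80 84
[1] 0x10->0x08 len=8 : 84 83 a0 89 9c f1 ac 80
[2] 0x05->0x11 len=4 : 50 c0 80 84
[3] 0x06->0x10 len=4 : c0 80 84 83
query mem[0x10]=0xc0, mem[0x0b]=0x89, mem[0x01]=0x1d, mem[0x05]=0x50

MEM[0x10,0x0b,0x01,0x05] = c0 89 1d 50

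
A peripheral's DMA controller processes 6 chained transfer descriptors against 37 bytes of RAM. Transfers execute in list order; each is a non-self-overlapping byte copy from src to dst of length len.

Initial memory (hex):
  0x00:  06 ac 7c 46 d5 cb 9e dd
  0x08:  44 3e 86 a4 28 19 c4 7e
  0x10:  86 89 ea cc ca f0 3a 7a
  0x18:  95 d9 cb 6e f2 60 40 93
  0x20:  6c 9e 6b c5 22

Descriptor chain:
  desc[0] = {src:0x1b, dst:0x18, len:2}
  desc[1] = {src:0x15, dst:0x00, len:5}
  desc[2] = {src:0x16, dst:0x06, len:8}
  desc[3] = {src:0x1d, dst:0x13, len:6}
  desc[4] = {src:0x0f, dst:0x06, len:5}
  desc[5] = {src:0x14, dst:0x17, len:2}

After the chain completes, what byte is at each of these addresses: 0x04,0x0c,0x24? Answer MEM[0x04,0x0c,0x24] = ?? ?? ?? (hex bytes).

MEM[0x04,0x0c,0x24] = f2 f2 22

[0] 0x1b->0x18 len=2 : 6e f2
[1] 0x15->0x00 len=5 : f0 3a 7a 6e f2
[2] 0x16->0x06 len=8 : 3a 7a 6e f2 cb 6e f2 60
[3] 0x1d->0x13 len=6 : 60 40 93 6c 9e 6b
[4] 0x0f->0x06 len=5 : 7e 86 89 ea 60
[5] 0x14->0x17 len=2 : 40 93
query mem[0x04]=0xf2, mem[0x0c]=0xf2, mem[0x24]=0x22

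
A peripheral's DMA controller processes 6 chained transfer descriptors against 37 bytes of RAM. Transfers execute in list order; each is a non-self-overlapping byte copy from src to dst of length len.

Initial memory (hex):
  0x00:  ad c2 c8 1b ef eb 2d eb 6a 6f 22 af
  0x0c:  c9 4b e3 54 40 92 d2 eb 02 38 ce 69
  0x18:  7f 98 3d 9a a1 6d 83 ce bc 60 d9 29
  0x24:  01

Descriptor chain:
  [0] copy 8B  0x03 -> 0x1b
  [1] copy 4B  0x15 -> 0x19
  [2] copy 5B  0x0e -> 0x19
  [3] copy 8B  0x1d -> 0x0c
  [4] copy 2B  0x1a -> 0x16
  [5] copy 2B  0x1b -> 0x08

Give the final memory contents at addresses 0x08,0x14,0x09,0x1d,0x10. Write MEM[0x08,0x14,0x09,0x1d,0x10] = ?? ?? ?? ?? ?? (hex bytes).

MEM[0x08,0x14,0x09,0x1d,0x10] = 40 02 92 d2 6f

[0] 0x03->0x1b len=8 : 1b ef eb 2d eb 6a 6f 22
[1] 0x15->0x19 len=4 : 38 ce 69 7f
[2] 0x0e->0x19 len=5 : e3 54 40 92 d2
[3] 0x1d->0x0c len=8 : d2 2d eb 6a 6f 22 29 01
[4] 0x1a->0x16 len=2 : 54 40
[5] 0x1b->0x08 len=2 : 40 92
query mem[0x08]=0x40, mem[0x14]=0x02, mem[0x09]=0x92, mem[0x1d]=0xd2, mem[0x10]=0x6f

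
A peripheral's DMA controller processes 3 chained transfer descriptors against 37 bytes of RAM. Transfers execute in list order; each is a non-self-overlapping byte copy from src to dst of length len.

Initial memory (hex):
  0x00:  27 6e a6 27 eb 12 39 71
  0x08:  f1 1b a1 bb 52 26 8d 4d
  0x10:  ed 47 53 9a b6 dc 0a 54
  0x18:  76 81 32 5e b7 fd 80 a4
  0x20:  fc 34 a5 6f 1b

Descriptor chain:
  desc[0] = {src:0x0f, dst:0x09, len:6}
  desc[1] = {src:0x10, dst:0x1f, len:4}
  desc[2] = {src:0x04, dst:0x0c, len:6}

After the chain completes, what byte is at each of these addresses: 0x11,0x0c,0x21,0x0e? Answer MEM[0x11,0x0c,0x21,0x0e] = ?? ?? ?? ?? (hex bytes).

[0] 0x0f->0x09 len=6 : 4d ed 47 53 9a b6
[1] 0x10->0x1f len=4 : ed 47 53 9a
[2] 0x04->0x0c len=6 : eb 12 39 71 f1 4d
query mem[0x11]=0x4d, mem[0x0c]=0xeb, mem[0x21]=0x53, mem[0x0e]=0x39

MEM[0x11,0x0c,0x21,0x0e] = 4d eb 53 39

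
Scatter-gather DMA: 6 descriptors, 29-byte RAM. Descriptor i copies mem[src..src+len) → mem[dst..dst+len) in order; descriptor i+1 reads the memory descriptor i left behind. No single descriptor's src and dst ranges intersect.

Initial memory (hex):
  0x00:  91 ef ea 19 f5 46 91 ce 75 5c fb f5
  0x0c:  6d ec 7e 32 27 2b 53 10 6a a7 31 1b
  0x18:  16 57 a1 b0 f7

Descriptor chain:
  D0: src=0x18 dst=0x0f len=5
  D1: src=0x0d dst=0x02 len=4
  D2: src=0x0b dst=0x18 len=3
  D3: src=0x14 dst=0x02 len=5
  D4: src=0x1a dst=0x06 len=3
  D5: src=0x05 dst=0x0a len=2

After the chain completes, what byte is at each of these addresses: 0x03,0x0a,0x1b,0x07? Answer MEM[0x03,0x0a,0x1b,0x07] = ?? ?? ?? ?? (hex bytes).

MEM[0x03,0x0a,0x1b,0x07] = a7 1b b0 b0

D0: mem[0x0f..0x13] <- [16 57 a1 b0 f7]
D1: mem[0x02..0x05] <- [ec 7e 16 57]
D2: mem[0x18..0x1a] <- [f5 6d ec]
D3: mem[0x02..0x06] <- [6a a7 31 1b f5]
D4: mem[0x06..0x08] <- [ec b0 f7]
D5: mem[0x0a..0x0b] <- [1b ec]
query mem[0x03]=0xa7, mem[0x0a]=0x1b, mem[0x1b]=0xb0, mem[0x07]=0xb0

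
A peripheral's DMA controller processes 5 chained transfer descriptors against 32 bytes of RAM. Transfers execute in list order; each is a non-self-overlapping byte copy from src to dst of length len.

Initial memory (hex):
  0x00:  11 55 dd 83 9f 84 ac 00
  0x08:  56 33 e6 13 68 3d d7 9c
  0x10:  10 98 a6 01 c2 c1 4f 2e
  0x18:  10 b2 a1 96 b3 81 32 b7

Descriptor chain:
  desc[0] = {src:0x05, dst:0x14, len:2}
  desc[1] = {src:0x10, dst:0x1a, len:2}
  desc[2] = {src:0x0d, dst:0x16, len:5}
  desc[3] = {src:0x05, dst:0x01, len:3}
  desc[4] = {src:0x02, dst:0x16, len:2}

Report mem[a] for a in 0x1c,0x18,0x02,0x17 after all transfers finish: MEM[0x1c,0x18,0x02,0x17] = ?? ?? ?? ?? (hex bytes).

MEM[0x1c,0x18,0x02,0x17] = b3 9c ac 00

  after D0: wrote 2B at 0x14 = 84ac
  after D1: wrote 2B at 0x1a = 1098
  after D2: wrote 5B at 0x16 = 3dd79c1098
  after D3: wrote 3B at 0x01 = 84ac00
  after D4: wrote 2B at 0x16 = ac00
query mem[0x1c]=0xb3, mem[0x18]=0x9c, mem[0x02]=0xac, mem[0x17]=0x00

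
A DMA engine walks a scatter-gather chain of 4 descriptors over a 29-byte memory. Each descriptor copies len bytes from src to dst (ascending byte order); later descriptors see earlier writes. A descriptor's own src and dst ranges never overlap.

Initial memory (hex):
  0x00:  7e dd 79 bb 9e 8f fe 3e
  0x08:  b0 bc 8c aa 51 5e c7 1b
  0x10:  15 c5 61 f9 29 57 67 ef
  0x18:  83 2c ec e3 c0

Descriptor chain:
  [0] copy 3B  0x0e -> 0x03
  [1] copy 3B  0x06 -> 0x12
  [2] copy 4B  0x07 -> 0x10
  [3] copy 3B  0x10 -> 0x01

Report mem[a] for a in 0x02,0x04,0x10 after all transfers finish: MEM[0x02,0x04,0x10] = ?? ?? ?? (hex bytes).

D0: mem[0x03..0x05] <- [c7 1b 15]
D1: mem[0x12..0x14] <- [fe 3e b0]
D2: mem[0x10..0x13] <- [3e b0 bc 8c]
D3: mem[0x01..0x03] <- [3e b0 bc]
query mem[0x02]=0xb0, mem[0x04]=0x1b, mem[0x10]=0x3e

MEM[0x02,0x04,0x10] = b0 1b 3e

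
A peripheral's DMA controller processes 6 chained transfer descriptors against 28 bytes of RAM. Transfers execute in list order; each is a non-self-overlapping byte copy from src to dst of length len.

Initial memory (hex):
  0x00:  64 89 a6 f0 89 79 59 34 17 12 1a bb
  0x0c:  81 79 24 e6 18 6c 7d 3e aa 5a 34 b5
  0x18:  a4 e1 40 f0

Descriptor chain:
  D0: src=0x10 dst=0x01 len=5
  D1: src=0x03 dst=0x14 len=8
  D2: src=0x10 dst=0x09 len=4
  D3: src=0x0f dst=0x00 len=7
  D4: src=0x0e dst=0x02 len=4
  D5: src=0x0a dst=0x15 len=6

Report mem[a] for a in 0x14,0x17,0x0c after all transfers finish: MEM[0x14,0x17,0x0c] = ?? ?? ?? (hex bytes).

D0: mem[0x01..0x05] <- [18 6c 7d 3e aa]
D1: mem[0x14..0x1b] <- [7d 3e aa 59 34 17 12 1a]
D2: mem[0x09..0x0c] <- [18 6c 7d 3e]
D3: mem[0x00..0x06] <- [e6 18 6c 7d 3e 7d 3e]
D4: mem[0x02..0x05] <- [24 e6 18 6c]
D5: mem[0x15..0x1a] <- [6c 7d 3e 79 24 e6]
query mem[0x14]=0x7d, mem[0x17]=0x3e, mem[0x0c]=0x3e

MEM[0x14,0x17,0x0c] = 7d 3e 3e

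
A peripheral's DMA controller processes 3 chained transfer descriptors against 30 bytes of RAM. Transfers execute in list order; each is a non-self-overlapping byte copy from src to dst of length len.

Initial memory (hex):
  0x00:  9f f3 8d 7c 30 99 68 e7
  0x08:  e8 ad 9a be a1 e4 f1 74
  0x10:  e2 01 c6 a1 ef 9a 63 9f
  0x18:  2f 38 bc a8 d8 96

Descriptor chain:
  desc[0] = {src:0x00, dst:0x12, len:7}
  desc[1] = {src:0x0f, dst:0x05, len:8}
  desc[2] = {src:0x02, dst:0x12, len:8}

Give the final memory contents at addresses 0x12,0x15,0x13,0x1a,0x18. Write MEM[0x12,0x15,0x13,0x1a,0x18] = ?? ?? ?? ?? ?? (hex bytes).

#0 dst[0x12+7] := {0x9f,0xf3,0x8d,0x7c,0x30,0x99,0x68}
#1 dst[0x05+8] := {0x74,0xe2,0x01,0x9f,0xf3,0x8d,0x7c,0x30}
#2 dst[0x12+8] := {0x8d,0x7c,0x30,0x74,0xe2,0x01,0x9f,0xf3}
query mem[0x12]=0x8d, mem[0x15]=0x74, mem[0x13]=0x7c, mem[0x1a]=0xbc, mem[0x18]=0x9f

MEM[0x12,0x15,0x13,0x1a,0x18] = 8d 74 7c bc 9f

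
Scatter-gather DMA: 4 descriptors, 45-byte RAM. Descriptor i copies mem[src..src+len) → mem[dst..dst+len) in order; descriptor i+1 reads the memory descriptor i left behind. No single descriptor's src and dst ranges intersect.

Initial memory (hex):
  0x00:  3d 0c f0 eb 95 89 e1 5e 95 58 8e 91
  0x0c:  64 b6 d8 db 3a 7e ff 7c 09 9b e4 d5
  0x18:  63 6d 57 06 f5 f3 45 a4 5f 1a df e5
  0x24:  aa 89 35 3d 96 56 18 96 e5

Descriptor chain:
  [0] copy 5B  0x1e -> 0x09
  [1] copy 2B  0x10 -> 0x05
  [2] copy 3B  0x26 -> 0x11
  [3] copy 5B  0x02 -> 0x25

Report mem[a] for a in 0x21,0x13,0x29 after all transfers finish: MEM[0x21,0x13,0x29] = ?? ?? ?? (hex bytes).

  after D0: wrote 5B at 0x09 = 45a45f1adf
  after D1: wrote 2B at 0x05 = 3a7e
  after D2: wrote 3B at 0x11 = 353d96
  after D3: wrote 5B at 0x25 = f0eb953a7e
query mem[0x21]=0x1a, mem[0x13]=0x96, mem[0x29]=0x7e

MEM[0x21,0x13,0x29] = 1a 96 7e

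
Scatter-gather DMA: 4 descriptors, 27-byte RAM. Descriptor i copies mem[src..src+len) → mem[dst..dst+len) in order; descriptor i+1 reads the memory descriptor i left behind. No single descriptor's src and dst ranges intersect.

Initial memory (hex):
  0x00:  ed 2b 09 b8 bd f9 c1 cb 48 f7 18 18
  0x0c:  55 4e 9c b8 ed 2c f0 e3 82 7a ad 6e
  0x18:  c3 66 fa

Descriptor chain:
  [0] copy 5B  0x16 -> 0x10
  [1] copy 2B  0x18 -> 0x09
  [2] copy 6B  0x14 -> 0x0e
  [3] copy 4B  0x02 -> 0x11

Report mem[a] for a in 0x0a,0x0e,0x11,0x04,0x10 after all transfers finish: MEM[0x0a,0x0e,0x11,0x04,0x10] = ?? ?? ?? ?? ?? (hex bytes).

MEM[0x0a,0x0e,0x11,0x04,0x10] = 66 fa 09 bd ad

  after D0: wrote 5B at 0x10 = ad6ec366fa
  after D1: wrote 2B at 0x09 = c366
  after D2: wrote 6B at 0x0e = fa7aad6ec366
  after D3: wrote 4B at 0x11 = 09b8bdf9
query mem[0x0a]=0x66, mem[0x0e]=0xfa, mem[0x11]=0x09, mem[0x04]=0xbd, mem[0x10]=0xad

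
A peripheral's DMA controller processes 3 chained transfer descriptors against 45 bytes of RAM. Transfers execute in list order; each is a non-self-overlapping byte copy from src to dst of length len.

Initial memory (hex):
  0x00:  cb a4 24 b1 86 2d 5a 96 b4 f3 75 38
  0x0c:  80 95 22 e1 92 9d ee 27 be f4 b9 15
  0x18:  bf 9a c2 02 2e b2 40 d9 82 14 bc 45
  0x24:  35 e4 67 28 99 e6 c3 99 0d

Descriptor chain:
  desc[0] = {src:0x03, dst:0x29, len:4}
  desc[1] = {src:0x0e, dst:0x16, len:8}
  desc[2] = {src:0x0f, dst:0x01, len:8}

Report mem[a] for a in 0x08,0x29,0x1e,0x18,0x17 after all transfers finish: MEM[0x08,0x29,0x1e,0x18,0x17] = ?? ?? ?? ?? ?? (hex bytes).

[0] 0x03->0x29 len=4 : b1 86 2d 5a
[1] 0x0e->0x16 len=8 : 22 e1 92 9d ee 27 be f4
[2] 0x0f->0x01 len=8 : e1 92 9d ee 27 be f4 22
query mem[0x08]=0x22, mem[0x29]=0xb1, mem[0x1e]=0x40, mem[0x18]=0x92, mem[0x17]=0xe1

MEM[0x08,0x29,0x1e,0x18,0x17] = 22 b1 40 92 e1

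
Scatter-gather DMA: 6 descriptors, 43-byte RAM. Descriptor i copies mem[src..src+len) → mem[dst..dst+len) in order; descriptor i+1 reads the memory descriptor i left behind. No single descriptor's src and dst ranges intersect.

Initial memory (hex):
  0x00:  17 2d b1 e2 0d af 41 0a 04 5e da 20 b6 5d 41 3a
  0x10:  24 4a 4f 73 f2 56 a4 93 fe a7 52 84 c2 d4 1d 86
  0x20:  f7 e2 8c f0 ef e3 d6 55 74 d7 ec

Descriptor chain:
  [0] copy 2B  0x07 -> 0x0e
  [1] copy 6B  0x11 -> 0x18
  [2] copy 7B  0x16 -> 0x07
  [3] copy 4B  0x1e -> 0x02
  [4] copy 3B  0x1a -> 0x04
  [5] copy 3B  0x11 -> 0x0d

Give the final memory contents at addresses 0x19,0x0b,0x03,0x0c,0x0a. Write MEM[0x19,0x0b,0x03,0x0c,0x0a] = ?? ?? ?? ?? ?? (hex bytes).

#0 dst[0x0e+2] := {0x0a,0x04}
#1 dst[0x18+6] := {0x4a,0x4f,0x73,0xf2,0x56,0xa4}
#2 dst[0x07+7] := {0xa4,0x93,0x4a,0x4f,0x73,0xf2,0x56}
#3 dst[0x02+4] := {0x1d,0x86,0xf7,0xe2}
#4 dst[0x04+3] := {0x73,0xf2,0x56}
#5 dst[0x0d+3] := {0x4a,0x4f,0x73}
query mem[0x19]=0x4f, mem[0x0b]=0x73, mem[0x03]=0x86, mem[0x0c]=0xf2, mem[0x0a]=0x4f

MEM[0x19,0x0b,0x03,0x0c,0x0a] = 4f 73 86 f2 4f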